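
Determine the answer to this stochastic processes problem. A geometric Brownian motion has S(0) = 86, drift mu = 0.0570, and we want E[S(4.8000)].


E[S(t)] = S(0) * exp(mu * t)
= 86 * exp(0.0570 * 4.8000)
= 86 * 1.3147
= 113.0632

113.0632


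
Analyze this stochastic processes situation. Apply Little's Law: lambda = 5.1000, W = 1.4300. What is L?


Little's Law: L = lambda * W
= 5.1000 * 1.4300
= 7.2930

7.2930


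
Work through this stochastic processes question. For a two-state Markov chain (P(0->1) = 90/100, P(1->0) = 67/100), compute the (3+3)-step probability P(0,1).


P^6 = P^3 * P^3
Computing via matrix multiplication of the transition matrix.
Entry (0,1) of P^6 = 0.5536

0.5536


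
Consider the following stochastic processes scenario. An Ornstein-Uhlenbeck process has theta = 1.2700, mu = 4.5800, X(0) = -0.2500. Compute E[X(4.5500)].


E[X(t)] = mu + (X(0) - mu)*exp(-theta*t)
= 4.5800 + (-0.2500 - 4.5800)*exp(-1.2700*4.5500)
= 4.5800 + -4.8300 * 0.0031
= 4.5651

4.5651


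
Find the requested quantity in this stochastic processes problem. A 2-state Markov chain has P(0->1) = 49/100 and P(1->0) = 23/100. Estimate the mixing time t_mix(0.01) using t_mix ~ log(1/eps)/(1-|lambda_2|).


lambda_2 = |1 - p01 - p10| = |1 - 0.4900 - 0.2300| = 0.2800
t_mix ~ log(1/eps)/(1 - |lambda_2|)
= log(100)/(1 - 0.2800) = 4.6052/0.7200
= 6.3961

6.3961


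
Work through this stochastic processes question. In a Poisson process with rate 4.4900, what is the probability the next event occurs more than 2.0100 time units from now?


P(X > t) = exp(-lambda * t)
= exp(-4.4900 * 2.0100)
= exp(-9.0249) = 1.2037e-04

1.2037e-04


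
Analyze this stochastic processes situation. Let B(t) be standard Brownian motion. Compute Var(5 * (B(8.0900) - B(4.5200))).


Var(alpha*(B(t)-B(s))) = alpha^2 * (t-s)
= 5^2 * (8.0900 - 4.5200)
= 25 * 3.5700
= 89.2500

89.2500


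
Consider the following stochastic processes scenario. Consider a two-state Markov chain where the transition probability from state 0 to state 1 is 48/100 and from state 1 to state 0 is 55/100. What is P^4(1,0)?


Computing P^4 by matrix multiplication.
P = [[0.5200, 0.4800], [0.5500, 0.4500]]
After raising P to the power 4:
P^4(1,0) = 0.5340

0.5340


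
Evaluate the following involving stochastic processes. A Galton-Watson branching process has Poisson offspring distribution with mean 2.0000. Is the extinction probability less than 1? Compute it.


Since mu = 2.0000 > 1, extinction prob q < 1.
Solve s = exp(mu*(s-1)) iteratively.
q = 0.2032

0.2032


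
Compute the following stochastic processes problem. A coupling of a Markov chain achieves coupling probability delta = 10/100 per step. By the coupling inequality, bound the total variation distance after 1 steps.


TV distance bound <= (1-delta)^n
= (1 - 0.1000)^1
= 0.9000^1
= 0.9000

0.9000


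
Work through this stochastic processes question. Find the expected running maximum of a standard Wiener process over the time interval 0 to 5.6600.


E(max B(s)) = sqrt(2t/pi)
= sqrt(2*5.6600/pi)
= sqrt(3.6033)
= 1.8982

1.8982


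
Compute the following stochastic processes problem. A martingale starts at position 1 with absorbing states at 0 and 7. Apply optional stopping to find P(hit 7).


By optional stopping theorem: E(M at tau) = M(0) = 1
P(hit 7)*7 + P(hit 0)*0 = 1
P(hit 7) = (1 - 0)/(7 - 0) = 1/7 = 0.1429

0.1429


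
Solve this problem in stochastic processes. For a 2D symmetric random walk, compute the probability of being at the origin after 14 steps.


P = C(14,7)^2 / 4^14
= 3432^2 / 268435456
= 11778624 / 268435456
= 0.0439

0.0439


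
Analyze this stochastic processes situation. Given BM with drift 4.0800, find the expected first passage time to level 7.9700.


Expected first passage time = a/mu
= 7.9700/4.0800
= 1.9534

1.9534


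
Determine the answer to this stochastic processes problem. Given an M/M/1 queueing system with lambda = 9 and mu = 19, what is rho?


rho = lambda/mu
= 9/19
= 0.4737

0.4737


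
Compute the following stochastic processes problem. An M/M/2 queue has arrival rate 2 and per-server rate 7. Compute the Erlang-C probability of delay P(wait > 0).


a = lambda/mu = 0.2857
rho = a/c = 0.1429
Erlang-C formula applied:
C(c,a) = 0.0357

0.0357


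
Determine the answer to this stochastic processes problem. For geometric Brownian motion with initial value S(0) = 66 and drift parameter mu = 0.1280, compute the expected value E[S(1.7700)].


E[S(t)] = S(0) * exp(mu * t)
= 66 * exp(0.1280 * 1.7700)
= 66 * 1.2543
= 82.7823

82.7823


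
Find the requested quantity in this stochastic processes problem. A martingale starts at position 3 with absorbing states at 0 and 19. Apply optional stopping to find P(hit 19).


By optional stopping theorem: E(M at tau) = M(0) = 3
P(hit 19)*19 + P(hit 0)*0 = 3
P(hit 19) = (3 - 0)/(19 - 0) = 3/19 = 0.1579

0.1579


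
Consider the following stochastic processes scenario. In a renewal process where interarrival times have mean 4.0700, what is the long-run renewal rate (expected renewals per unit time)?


Long-run renewal rate = 1/E(X)
= 1/4.0700
= 0.2457

0.2457


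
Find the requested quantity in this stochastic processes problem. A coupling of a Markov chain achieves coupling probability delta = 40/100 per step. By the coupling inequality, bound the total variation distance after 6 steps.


TV distance bound <= (1-delta)^n
= (1 - 0.4000)^6
= 0.6000^6
= 0.0467

0.0467


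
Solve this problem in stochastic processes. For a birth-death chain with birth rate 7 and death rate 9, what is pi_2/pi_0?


For birth-death process, pi_n/pi_0 = (lambda/mu)^n
= (7/9)^2
= 0.6049

0.6049


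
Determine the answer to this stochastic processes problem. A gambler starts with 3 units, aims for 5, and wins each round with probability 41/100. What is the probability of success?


Gambler's ruin formula:
r = q/p = 0.5900/0.4100 = 1.4390
P(win) = (1 - r^i)/(1 - r^N)
= (1 - 1.4390^3)/(1 - 1.4390^5)
= 0.3829

0.3829


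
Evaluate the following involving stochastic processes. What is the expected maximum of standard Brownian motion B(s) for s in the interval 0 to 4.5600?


E(max B(s)) = sqrt(2t/pi)
= sqrt(2*4.5600/pi)
= sqrt(2.9030)
= 1.7038

1.7038


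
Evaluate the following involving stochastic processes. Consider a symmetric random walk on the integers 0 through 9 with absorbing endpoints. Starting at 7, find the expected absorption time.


For symmetric RW on 0,...,N with absorbing barriers, E(i) = i*(N-i)
E(7) = 7 * 2 = 14

14


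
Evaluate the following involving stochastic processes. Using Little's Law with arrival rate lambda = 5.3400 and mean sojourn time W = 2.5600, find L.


Little's Law: L = lambda * W
= 5.3400 * 2.5600
= 13.6704

13.6704


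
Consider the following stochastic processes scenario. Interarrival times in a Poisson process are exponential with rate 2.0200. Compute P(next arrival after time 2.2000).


P(X > t) = exp(-lambda * t)
= exp(-2.0200 * 2.2000)
= exp(-4.4440) = 0.0117

0.0117


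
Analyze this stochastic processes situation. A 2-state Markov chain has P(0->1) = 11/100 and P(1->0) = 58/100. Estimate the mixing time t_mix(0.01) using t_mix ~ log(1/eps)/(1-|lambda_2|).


lambda_2 = |1 - p01 - p10| = |1 - 0.1100 - 0.5800| = 0.3100
t_mix ~ log(1/eps)/(1 - |lambda_2|)
= log(100)/(1 - 0.3100) = 4.6052/0.6900
= 6.6742

6.6742


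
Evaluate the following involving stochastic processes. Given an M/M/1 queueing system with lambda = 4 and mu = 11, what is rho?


rho = lambda/mu
= 4/11
= 0.3636

0.3636


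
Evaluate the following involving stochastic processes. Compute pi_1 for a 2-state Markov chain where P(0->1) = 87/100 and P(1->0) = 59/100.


Stationary distribution: pi_0 = p10/(p01+p10), pi_1 = p01/(p01+p10)
p01 = 0.8700, p10 = 0.5900
pi_1 = 0.5959

0.5959


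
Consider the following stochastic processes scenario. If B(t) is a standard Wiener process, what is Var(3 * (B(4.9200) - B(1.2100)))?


Var(alpha*(B(t)-B(s))) = alpha^2 * (t-s)
= 3^2 * (4.9200 - 1.2100)
= 9 * 3.7100
= 33.3900

33.3900


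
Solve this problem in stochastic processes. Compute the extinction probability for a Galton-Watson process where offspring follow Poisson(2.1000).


Since mu = 2.1000 > 1, extinction prob q < 1.
Solve s = exp(mu*(s-1)) iteratively.
q = 0.1779

0.1779


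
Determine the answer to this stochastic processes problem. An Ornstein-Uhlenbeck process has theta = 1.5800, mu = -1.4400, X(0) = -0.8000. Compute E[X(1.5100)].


E[X(t)] = mu + (X(0) - mu)*exp(-theta*t)
= -1.4400 + (-0.8000 - -1.4400)*exp(-1.5800*1.5100)
= -1.4400 + 0.6400 * 0.0920
= -1.3811

-1.3811


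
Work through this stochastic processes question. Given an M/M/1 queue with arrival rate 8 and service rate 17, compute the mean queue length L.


rho = 8/17 = 0.4706
L = rho/(1-rho)
= 0.4706/0.5294
= 0.8889

0.8889


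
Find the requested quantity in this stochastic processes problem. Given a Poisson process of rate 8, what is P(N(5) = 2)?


P(N(t)=k) = (lambda*t)^k * exp(-lambda*t) / k!
lambda*t = 40
= 40^2 * exp(-40) / 2!
= 1600 * 4.2484e-18 / 2
= 3.3987e-15

3.3987e-15


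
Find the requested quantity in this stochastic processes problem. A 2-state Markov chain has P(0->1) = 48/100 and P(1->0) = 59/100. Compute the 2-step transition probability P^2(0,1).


Computing P^2 by matrix multiplication.
P = [[0.5200, 0.4800], [0.5900, 0.4100]]
After raising P to the power 2:
P^2(0,1) = 0.4464

0.4464


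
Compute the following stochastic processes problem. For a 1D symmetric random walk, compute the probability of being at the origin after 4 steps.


P(S(4) = 0) = C(4,2) / 4^2
= 6 / 16
= 0.3750

0.3750


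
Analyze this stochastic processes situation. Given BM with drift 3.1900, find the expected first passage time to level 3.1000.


Expected first passage time = a/mu
= 3.1000/3.1900
= 0.9718

0.9718


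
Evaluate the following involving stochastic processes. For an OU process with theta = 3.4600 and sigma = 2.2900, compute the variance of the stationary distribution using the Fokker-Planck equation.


Stationary variance = sigma^2 / (2*theta)
= 2.2900^2 / (2*3.4600)
= 5.2441 / 6.9200
= 0.7578

0.7578


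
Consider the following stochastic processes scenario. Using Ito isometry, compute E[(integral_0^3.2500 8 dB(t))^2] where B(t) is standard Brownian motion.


By Ito isometry: E[(int f dB)^2] = int f^2 dt
= 8^2 * 3.2500
= 64 * 3.2500 = 208.0000

208.0000


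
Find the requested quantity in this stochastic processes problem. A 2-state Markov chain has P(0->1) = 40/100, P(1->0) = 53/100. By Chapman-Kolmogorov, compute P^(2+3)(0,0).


P^5 = P^2 * P^3
Computing via matrix multiplication of the transition matrix.
Entry (0,0) of P^5 = 0.5699

0.5699


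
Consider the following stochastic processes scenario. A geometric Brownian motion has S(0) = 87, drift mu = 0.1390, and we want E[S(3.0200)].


E[S(t)] = S(0) * exp(mu * t)
= 87 * exp(0.1390 * 3.0200)
= 87 * 1.5216
= 132.3815

132.3815


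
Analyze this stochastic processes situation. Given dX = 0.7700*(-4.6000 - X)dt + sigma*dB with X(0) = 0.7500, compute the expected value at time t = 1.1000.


E[X(t)] = mu + (X(0) - mu)*exp(-theta*t)
= -4.6000 + (0.7500 - -4.6000)*exp(-0.7700*1.1000)
= -4.6000 + 5.3500 * 0.4287
= -2.3065

-2.3065


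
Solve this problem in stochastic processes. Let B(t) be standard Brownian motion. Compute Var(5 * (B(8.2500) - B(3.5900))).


Var(alpha*(B(t)-B(s))) = alpha^2 * (t-s)
= 5^2 * (8.2500 - 3.5900)
= 25 * 4.6600
= 116.5000

116.5000


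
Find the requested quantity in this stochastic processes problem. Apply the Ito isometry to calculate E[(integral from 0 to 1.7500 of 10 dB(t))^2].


By Ito isometry: E[(int f dB)^2] = int f^2 dt
= 10^2 * 1.7500
= 100 * 1.7500 = 175.0000

175.0000


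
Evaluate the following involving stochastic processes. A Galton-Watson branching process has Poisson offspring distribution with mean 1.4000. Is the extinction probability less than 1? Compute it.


Since mu = 1.4000 > 1, extinction prob q < 1.
Solve s = exp(mu*(s-1)) iteratively.
q = 0.4890

0.4890


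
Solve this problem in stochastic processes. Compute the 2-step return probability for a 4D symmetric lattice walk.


P(return in 2 steps) = P(reverse first step) = 1/(2d)
= 1/8
= 0.1250

0.1250


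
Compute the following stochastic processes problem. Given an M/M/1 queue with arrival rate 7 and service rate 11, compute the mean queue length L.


rho = 7/11 = 0.6364
L = rho/(1-rho)
= 0.6364/0.3636
= 1.7500

1.7500


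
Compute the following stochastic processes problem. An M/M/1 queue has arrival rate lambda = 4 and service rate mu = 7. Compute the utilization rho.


rho = lambda/mu
= 4/7
= 0.5714

0.5714


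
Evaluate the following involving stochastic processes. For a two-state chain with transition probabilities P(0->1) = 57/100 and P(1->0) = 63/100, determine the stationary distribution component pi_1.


Stationary distribution: pi_0 = p10/(p01+p10), pi_1 = p01/(p01+p10)
p01 = 0.5700, p10 = 0.6300
pi_1 = 0.4750

0.4750


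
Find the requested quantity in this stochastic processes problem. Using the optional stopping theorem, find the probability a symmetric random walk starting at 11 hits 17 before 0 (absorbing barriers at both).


By optional stopping theorem: E(M at tau) = M(0) = 11
P(hit 17)*17 + P(hit 0)*0 = 11
P(hit 17) = (11 - 0)/(17 - 0) = 11/17 = 0.6471

0.6471


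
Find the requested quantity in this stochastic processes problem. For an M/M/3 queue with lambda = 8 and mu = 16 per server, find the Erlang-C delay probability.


a = lambda/mu = 0.5000
rho = a/c = 0.1667
Erlang-C formula applied:
C(c,a) = 0.0152

0.0152


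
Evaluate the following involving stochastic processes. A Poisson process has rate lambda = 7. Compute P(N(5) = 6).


P(N(t)=k) = (lambda*t)^k * exp(-lambda*t) / k!
lambda*t = 35
= 35^6 * exp(-35) / 6!
= 1838265625 * 6.3051e-16 / 720
= 1.6098e-09

1.6098e-09


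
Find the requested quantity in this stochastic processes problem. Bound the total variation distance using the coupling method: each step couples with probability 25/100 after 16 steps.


TV distance bound <= (1-delta)^n
= (1 - 0.2500)^16
= 0.7500^16
= 0.0100

0.0100


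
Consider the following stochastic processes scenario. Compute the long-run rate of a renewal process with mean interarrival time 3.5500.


Long-run renewal rate = 1/E(X)
= 1/3.5500
= 0.2817

0.2817


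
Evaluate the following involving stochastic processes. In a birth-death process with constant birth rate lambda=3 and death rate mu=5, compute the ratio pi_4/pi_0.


For birth-death process, pi_n/pi_0 = (lambda/mu)^n
= (3/5)^4
= 0.1296

0.1296


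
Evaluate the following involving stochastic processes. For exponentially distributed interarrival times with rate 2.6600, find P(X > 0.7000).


P(X > t) = exp(-lambda * t)
= exp(-2.6600 * 0.7000)
= exp(-1.8620) = 0.1554

0.1554


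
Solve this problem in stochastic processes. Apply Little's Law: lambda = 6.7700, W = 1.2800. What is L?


Little's Law: L = lambda * W
= 6.7700 * 1.2800
= 8.6656

8.6656


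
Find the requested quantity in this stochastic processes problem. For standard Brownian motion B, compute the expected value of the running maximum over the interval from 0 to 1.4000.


E(max B(s)) = sqrt(2t/pi)
= sqrt(2*1.4000/pi)
= sqrt(0.8913)
= 0.9441

0.9441


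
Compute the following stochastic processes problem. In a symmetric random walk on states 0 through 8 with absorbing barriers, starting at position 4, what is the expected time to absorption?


For symmetric RW on 0,...,N with absorbing barriers, E(i) = i*(N-i)
E(4) = 4 * 4 = 16

16


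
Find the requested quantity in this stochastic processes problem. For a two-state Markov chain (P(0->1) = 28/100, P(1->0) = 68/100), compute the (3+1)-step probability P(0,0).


P^4 = P^3 * P^1
Computing via matrix multiplication of the transition matrix.
Entry (0,0) of P^4 = 0.7083

0.7083


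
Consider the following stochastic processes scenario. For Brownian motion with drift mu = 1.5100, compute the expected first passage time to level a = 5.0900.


Expected first passage time = a/mu
= 5.0900/1.5100
= 3.3709

3.3709


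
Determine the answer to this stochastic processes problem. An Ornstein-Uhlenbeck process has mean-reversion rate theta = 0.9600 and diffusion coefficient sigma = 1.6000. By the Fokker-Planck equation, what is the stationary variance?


Stationary variance = sigma^2 / (2*theta)
= 1.6000^2 / (2*0.9600)
= 2.5600 / 1.9200
= 1.3333

1.3333


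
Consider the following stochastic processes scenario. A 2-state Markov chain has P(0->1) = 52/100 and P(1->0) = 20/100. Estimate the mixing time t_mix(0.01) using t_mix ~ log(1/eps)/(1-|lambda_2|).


lambda_2 = |1 - p01 - p10| = |1 - 0.5200 - 0.2000| = 0.2800
t_mix ~ log(1/eps)/(1 - |lambda_2|)
= log(100)/(1 - 0.2800) = 4.6052/0.7200
= 6.3961

6.3961


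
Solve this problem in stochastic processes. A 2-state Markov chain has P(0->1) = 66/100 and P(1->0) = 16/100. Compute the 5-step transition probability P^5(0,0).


Computing P^5 by matrix multiplication.
P = [[0.3400, 0.6600], [0.1600, 0.8400]]
After raising P to the power 5:
P^5(0,0) = 0.1953

0.1953


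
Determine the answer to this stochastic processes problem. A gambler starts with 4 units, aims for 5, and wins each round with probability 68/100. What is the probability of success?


Gambler's ruin formula:
r = q/p = 0.3200/0.6800 = 0.4706
P(win) = (1 - r^i)/(1 - r^N)
= (1 - 0.4706^4)/(1 - 0.4706^5)
= 0.9734

0.9734


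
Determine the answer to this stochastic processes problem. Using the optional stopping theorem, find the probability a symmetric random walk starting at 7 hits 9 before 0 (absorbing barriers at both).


By optional stopping theorem: E(M at tau) = M(0) = 7
P(hit 9)*9 + P(hit 0)*0 = 7
P(hit 9) = (7 - 0)/(9 - 0) = 7/9 = 0.7778

0.7778


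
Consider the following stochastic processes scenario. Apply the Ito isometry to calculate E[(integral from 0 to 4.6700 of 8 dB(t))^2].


By Ito isometry: E[(int f dB)^2] = int f^2 dt
= 8^2 * 4.6700
= 64 * 4.6700 = 298.8800

298.8800


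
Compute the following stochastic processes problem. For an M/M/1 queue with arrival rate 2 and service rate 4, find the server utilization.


rho = lambda/mu
= 2/4
= 0.5000

0.5000


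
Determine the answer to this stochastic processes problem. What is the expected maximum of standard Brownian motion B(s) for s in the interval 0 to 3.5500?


E(max B(s)) = sqrt(2t/pi)
= sqrt(2*3.5500/pi)
= sqrt(2.2600)
= 1.5033

1.5033


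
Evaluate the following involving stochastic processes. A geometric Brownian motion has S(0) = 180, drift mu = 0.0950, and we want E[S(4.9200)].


E[S(t)] = S(0) * exp(mu * t)
= 180 * exp(0.0950 * 4.9200)
= 180 * 1.5958
= 287.2511

287.2511


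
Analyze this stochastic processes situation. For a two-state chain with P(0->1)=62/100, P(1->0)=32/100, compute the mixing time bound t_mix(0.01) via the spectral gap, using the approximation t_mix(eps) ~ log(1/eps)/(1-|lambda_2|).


lambda_2 = |1 - p01 - p10| = |1 - 0.6200 - 0.3200| = 0.0600
t_mix ~ log(1/eps)/(1 - |lambda_2|)
= log(100)/(1 - 0.0600) = 4.6052/0.9400
= 4.8991

4.8991


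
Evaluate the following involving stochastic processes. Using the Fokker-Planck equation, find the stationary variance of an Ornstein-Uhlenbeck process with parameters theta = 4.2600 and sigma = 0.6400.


Stationary variance = sigma^2 / (2*theta)
= 0.6400^2 / (2*4.2600)
= 0.4096 / 8.5200
= 0.0481

0.0481


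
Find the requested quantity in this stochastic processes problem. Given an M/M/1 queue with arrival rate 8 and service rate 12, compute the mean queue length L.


rho = 8/12 = 0.6667
L = rho/(1-rho)
= 0.6667/0.3333
= 2.0000

2.0000


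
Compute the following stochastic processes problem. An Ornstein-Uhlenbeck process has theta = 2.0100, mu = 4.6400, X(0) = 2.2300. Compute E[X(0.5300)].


E[X(t)] = mu + (X(0) - mu)*exp(-theta*t)
= 4.6400 + (2.2300 - 4.6400)*exp(-2.0100*0.5300)
= 4.6400 + -2.4100 * 0.3446
= 3.8095

3.8095


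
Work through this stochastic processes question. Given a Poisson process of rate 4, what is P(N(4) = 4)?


P(N(t)=k) = (lambda*t)^k * exp(-lambda*t) / k!
lambda*t = 16
= 16^4 * exp(-16) / 4!
= 65536 * 1.1254e-07 / 24
= 3.0730e-04

3.0730e-04


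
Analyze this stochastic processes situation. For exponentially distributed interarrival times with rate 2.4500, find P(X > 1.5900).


P(X > t) = exp(-lambda * t)
= exp(-2.4500 * 1.5900)
= exp(-3.8955) = 0.0203

0.0203


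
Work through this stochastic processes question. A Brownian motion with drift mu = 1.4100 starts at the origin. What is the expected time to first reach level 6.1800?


Expected first passage time = a/mu
= 6.1800/1.4100
= 4.3830

4.3830


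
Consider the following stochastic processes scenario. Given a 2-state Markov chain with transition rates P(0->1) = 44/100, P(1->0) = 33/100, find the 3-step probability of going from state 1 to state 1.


Computing P^3 by matrix multiplication.
P = [[0.5600, 0.4400], [0.3300, 0.6700]]
After raising P to the power 3:
P^3(1,1) = 0.5766

0.5766


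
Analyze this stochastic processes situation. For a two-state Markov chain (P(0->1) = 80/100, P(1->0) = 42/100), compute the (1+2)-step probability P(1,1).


P^3 = P^1 * P^2
Computing via matrix multiplication of the transition matrix.
Entry (1,1) of P^3 = 0.6521

0.6521


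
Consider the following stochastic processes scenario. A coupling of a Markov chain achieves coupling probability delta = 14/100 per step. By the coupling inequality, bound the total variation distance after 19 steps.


TV distance bound <= (1-delta)^n
= (1 - 0.1400)^19
= 0.8600^19
= 0.0569

0.0569


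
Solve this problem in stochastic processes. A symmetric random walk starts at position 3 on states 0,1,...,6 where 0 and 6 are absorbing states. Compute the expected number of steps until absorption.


For symmetric RW on 0,...,N with absorbing barriers, E(i) = i*(N-i)
E(3) = 3 * 3 = 9

9


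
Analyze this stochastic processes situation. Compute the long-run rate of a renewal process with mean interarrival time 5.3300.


Long-run renewal rate = 1/E(X)
= 1/5.3300
= 0.1876

0.1876


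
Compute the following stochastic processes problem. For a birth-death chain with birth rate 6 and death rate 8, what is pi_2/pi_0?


For birth-death process, pi_n/pi_0 = (lambda/mu)^n
= (6/8)^2
= 0.5625

0.5625


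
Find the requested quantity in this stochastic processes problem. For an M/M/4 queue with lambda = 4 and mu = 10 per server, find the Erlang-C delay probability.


a = lambda/mu = 0.4000
rho = a/c = 0.1000
Erlang-C formula applied:
C(c,a) = 7.9444e-04

7.9444e-04


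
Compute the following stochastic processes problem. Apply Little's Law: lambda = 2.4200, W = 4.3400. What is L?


Little's Law: L = lambda * W
= 2.4200 * 4.3400
= 10.5028

10.5028


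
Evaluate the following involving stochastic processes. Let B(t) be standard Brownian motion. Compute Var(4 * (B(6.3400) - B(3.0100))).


Var(alpha*(B(t)-B(s))) = alpha^2 * (t-s)
= 4^2 * (6.3400 - 3.0100)
= 16 * 3.3300
= 53.2800

53.2800


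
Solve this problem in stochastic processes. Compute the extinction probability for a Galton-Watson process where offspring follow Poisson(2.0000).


Since mu = 2.0000 > 1, extinction prob q < 1.
Solve s = exp(mu*(s-1)) iteratively.
q = 0.2032

0.2032


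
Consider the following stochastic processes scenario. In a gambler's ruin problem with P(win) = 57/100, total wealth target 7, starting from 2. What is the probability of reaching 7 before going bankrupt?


Gambler's ruin formula:
r = q/p = 0.4300/0.5700 = 0.7544
P(win) = (1 - r^i)/(1 - r^N)
= (1 - 0.7544^2)/(1 - 0.7544^7)
= 0.5005

0.5005


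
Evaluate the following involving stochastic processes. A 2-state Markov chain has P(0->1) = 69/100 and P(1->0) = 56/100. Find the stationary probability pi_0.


Stationary distribution: pi_0 = p10/(p01+p10), pi_1 = p01/(p01+p10)
p01 = 0.6900, p10 = 0.5600
pi_0 = 0.4480

0.4480


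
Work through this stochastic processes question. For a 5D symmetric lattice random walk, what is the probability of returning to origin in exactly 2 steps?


P(return in 2 steps) = P(reverse first step) = 1/(2d)
= 1/10
= 0.1000

0.1000


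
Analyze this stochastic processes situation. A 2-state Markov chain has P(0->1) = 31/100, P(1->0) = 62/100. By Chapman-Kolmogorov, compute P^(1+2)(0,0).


P^3 = P^1 * P^2
Computing via matrix multiplication of the transition matrix.
Entry (0,0) of P^3 = 0.6668

0.6668


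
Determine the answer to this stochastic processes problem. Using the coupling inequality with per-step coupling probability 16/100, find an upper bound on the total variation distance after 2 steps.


TV distance bound <= (1-delta)^n
= (1 - 0.1600)^2
= 0.8400^2
= 0.7056

0.7056


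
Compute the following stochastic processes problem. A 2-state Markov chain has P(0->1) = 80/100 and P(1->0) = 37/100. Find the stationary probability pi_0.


Stationary distribution: pi_0 = p10/(p01+p10), pi_1 = p01/(p01+p10)
p01 = 0.8000, p10 = 0.3700
pi_0 = 0.3162

0.3162


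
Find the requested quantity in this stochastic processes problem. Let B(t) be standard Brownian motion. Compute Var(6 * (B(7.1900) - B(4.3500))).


Var(alpha*(B(t)-B(s))) = alpha^2 * (t-s)
= 6^2 * (7.1900 - 4.3500)
= 36 * 2.8400
= 102.2400

102.2400


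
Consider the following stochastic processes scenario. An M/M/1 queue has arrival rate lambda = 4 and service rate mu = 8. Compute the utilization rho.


rho = lambda/mu
= 4/8
= 0.5000

0.5000


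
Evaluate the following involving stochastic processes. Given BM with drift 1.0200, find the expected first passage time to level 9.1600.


Expected first passage time = a/mu
= 9.1600/1.0200
= 8.9804

8.9804


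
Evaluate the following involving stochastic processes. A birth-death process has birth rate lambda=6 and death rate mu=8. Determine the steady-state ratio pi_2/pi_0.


For birth-death process, pi_n/pi_0 = (lambda/mu)^n
= (6/8)^2
= 0.5625

0.5625


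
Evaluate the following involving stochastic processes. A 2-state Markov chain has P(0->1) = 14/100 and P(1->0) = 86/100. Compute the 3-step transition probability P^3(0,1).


Computing P^3 by matrix multiplication.
P = [[0.8600, 0.1400], [0.8600, 0.1400]]
After raising P to the power 3:
P^3(0,1) = 0.1400

0.1400


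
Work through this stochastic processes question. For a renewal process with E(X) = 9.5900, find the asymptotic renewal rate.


Long-run renewal rate = 1/E(X)
= 1/9.5900
= 0.1043

0.1043


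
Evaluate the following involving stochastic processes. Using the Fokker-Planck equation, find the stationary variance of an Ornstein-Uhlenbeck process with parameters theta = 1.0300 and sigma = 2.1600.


Stationary variance = sigma^2 / (2*theta)
= 2.1600^2 / (2*1.0300)
= 4.6656 / 2.0600
= 2.2649

2.2649


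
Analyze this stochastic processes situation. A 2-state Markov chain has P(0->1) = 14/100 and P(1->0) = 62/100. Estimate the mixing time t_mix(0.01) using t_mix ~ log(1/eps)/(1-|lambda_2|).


lambda_2 = |1 - p01 - p10| = |1 - 0.1400 - 0.6200| = 0.2400
t_mix ~ log(1/eps)/(1 - |lambda_2|)
= log(100)/(1 - 0.2400) = 4.6052/0.7600
= 6.0594

6.0594


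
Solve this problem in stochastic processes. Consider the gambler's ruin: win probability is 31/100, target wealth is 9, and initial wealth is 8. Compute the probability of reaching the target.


Gambler's ruin formula:
r = q/p = 0.6900/0.3100 = 2.2258
P(win) = (1 - r^i)/(1 - r^N)
= (1 - 2.2258^8)/(1 - 2.2258^9)
= 0.4489

0.4489


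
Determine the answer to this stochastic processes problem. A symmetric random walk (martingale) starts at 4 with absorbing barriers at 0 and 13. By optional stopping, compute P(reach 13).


By optional stopping theorem: E(M at tau) = M(0) = 4
P(hit 13)*13 + P(hit 0)*0 = 4
P(hit 13) = (4 - 0)/(13 - 0) = 4/13 = 0.3077

0.3077


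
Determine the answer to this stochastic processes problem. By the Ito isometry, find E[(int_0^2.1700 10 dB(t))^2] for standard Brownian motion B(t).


By Ito isometry: E[(int f dB)^2] = int f^2 dt
= 10^2 * 2.1700
= 100 * 2.1700 = 217.0000

217.0000


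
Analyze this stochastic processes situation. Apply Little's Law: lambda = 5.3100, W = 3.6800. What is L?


Little's Law: L = lambda * W
= 5.3100 * 3.6800
= 19.5408

19.5408


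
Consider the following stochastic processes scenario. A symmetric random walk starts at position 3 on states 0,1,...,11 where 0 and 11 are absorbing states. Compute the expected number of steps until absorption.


For symmetric RW on 0,...,N with absorbing barriers, E(i) = i*(N-i)
E(3) = 3 * 8 = 24

24


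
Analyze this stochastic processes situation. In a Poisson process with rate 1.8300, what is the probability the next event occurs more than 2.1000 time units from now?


P(X > t) = exp(-lambda * t)
= exp(-1.8300 * 2.1000)
= exp(-3.8430) = 0.0214

0.0214


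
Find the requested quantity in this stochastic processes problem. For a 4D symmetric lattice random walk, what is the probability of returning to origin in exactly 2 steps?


P(return in 2 steps) = P(reverse first step) = 1/(2d)
= 1/8
= 0.1250

0.1250


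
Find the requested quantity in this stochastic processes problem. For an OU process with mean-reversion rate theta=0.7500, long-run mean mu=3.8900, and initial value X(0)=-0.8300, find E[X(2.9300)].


E[X(t)] = mu + (X(0) - mu)*exp(-theta*t)
= 3.8900 + (-0.8300 - 3.8900)*exp(-0.7500*2.9300)
= 3.8900 + -4.7200 * 0.1111
= 3.3657

3.3657


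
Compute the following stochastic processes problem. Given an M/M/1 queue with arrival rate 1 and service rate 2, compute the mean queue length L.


rho = 1/2 = 0.5000
L = rho/(1-rho)
= 0.5000/0.5000
= 1.0000

1.0000


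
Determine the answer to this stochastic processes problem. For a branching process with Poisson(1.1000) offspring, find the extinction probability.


Since mu = 1.1000 > 1, extinction prob q < 1.
Solve s = exp(mu*(s-1)) iteratively.
q = 0.8239

0.8239


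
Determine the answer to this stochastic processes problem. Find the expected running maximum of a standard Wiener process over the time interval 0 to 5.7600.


E(max B(s)) = sqrt(2t/pi)
= sqrt(2*5.7600/pi)
= sqrt(3.6669)
= 1.9149

1.9149


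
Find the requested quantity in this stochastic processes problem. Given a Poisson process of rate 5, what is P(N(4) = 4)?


P(N(t)=k) = (lambda*t)^k * exp(-lambda*t) / k!
lambda*t = 20
= 20^4 * exp(-20) / 4!
= 160000 * 2.0612e-09 / 24
= 1.3741e-05

1.3741e-05


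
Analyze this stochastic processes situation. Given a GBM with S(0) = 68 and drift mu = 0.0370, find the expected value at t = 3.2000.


E[S(t)] = S(0) * exp(mu * t)
= 68 * exp(0.0370 * 3.2000)
= 68 * 1.1257
= 76.5472

76.5472


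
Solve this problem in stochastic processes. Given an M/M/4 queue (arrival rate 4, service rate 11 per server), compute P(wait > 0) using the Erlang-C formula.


a = lambda/mu = 0.3636
rho = a/c = 0.0909
Erlang-C formula applied:
C(c,a) = 5.5708e-04

5.5708e-04


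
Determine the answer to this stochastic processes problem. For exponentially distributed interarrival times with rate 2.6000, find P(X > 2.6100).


P(X > t) = exp(-lambda * t)
= exp(-2.6000 * 2.6100)
= exp(-6.7860) = 0.0011

0.0011


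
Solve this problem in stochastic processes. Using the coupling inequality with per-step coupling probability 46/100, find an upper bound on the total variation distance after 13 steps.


TV distance bound <= (1-delta)^n
= (1 - 0.4600)^13
= 0.5400^13
= 3.3199e-04

3.3199e-04


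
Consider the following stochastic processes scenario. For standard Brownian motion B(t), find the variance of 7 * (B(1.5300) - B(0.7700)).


Var(alpha*(B(t)-B(s))) = alpha^2 * (t-s)
= 7^2 * (1.5300 - 0.7700)
= 49 * 0.7600
= 37.2400

37.2400


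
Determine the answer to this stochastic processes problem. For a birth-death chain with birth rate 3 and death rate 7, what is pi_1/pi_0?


For birth-death process, pi_n/pi_0 = (lambda/mu)^n
= (3/7)^1
= 0.4286

0.4286


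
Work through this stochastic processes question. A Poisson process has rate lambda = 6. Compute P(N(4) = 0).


P(N(t)=k) = (lambda*t)^k * exp(-lambda*t) / k!
lambda*t = 24
= 24^0 * exp(-24) / 0!
= 1 * 3.7751e-11 / 1
= 3.7751e-11

3.7751e-11


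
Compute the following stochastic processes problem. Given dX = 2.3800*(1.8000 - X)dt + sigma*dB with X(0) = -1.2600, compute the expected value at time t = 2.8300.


E[X(t)] = mu + (X(0) - mu)*exp(-theta*t)
= 1.8000 + (-1.2600 - 1.8000)*exp(-2.3800*2.8300)
= 1.8000 + -3.0600 * 0.0012
= 1.7964

1.7964


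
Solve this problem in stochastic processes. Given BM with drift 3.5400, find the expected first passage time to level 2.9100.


Expected first passage time = a/mu
= 2.9100/3.5400
= 0.8220

0.8220


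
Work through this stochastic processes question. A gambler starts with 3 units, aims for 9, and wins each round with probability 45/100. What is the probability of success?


Gambler's ruin formula:
r = q/p = 0.5500/0.4500 = 1.2222
P(win) = (1 - r^i)/(1 - r^N)
= (1 - 1.2222^3)/(1 - 1.2222^9)
= 0.1624

0.1624


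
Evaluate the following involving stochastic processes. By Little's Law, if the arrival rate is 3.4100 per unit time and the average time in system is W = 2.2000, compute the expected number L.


Little's Law: L = lambda * W
= 3.4100 * 2.2000
= 7.5020

7.5020


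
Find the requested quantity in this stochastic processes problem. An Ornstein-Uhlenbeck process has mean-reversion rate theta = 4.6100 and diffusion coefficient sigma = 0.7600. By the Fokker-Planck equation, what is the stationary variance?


Stationary variance = sigma^2 / (2*theta)
= 0.7600^2 / (2*4.6100)
= 0.5776 / 9.2200
= 0.0626

0.0626


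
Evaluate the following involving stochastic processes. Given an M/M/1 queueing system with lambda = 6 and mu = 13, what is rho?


rho = lambda/mu
= 6/13
= 0.4615

0.4615


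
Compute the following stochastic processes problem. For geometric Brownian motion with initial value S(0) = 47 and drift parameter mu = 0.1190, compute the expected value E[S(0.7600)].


E[S(t)] = S(0) * exp(mu * t)
= 47 * exp(0.1190 * 0.7600)
= 47 * 1.0947
= 51.4488

51.4488


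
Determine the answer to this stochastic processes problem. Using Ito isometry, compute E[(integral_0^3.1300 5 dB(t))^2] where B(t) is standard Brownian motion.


By Ito isometry: E[(int f dB)^2] = int f^2 dt
= 5^2 * 3.1300
= 25 * 3.1300 = 78.2500

78.2500


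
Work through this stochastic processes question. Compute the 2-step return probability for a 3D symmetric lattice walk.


P(return in 2 steps) = P(reverse first step) = 1/(2d)
= 1/6
= 0.1667

0.1667


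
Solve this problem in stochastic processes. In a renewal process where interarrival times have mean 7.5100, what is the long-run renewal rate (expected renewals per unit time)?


Long-run renewal rate = 1/E(X)
= 1/7.5100
= 0.1332

0.1332


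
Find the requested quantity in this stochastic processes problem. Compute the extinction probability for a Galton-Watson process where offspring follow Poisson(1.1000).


Since mu = 1.1000 > 1, extinction prob q < 1.
Solve s = exp(mu*(s-1)) iteratively.
q = 0.8239

0.8239


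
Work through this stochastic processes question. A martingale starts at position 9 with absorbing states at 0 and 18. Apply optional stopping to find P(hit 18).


By optional stopping theorem: E(M at tau) = M(0) = 9
P(hit 18)*18 + P(hit 0)*0 = 9
P(hit 18) = (9 - 0)/(18 - 0) = 1/2 = 0.5000

0.5000


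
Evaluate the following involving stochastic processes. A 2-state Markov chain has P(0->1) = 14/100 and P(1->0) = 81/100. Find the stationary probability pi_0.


Stationary distribution: pi_0 = p10/(p01+p10), pi_1 = p01/(p01+p10)
p01 = 0.1400, p10 = 0.8100
pi_0 = 0.8526

0.8526


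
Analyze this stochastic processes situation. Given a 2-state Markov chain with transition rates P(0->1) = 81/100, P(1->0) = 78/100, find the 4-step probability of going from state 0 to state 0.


Computing P^4 by matrix multiplication.
P = [[0.1900, 0.8100], [0.7800, 0.2200]]
After raising P to the power 4:
P^4(0,0) = 0.5523

0.5523


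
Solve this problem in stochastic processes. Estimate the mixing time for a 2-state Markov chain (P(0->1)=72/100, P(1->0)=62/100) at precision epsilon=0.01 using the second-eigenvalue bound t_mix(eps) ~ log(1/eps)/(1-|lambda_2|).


lambda_2 = |1 - p01 - p10| = |1 - 0.7200 - 0.6200| = 0.3400
t_mix ~ log(1/eps)/(1 - |lambda_2|)
= log(100)/(1 - 0.3400) = 4.6052/0.6600
= 6.9775

6.9775


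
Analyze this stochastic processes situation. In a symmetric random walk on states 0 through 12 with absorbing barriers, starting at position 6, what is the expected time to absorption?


For symmetric RW on 0,...,N with absorbing barriers, E(i) = i*(N-i)
E(6) = 6 * 6 = 36

36


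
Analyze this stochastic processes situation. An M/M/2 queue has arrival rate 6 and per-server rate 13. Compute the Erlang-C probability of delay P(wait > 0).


a = lambda/mu = 0.4615
rho = a/c = 0.2308
Erlang-C formula applied:
C(c,a) = 0.0865

0.0865


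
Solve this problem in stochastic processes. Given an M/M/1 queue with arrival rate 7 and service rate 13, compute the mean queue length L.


rho = 7/13 = 0.5385
L = rho/(1-rho)
= 0.5385/0.4615
= 1.1667

1.1667


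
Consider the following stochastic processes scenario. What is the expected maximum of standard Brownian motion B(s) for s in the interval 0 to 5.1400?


E(max B(s)) = sqrt(2t/pi)
= sqrt(2*5.1400/pi)
= sqrt(3.2722)
= 1.8089

1.8089


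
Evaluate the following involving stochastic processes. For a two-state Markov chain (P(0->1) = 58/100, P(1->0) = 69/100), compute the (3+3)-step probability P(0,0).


P^6 = P^3 * P^3
Computing via matrix multiplication of the transition matrix.
Entry (0,0) of P^6 = 0.5435

0.5435


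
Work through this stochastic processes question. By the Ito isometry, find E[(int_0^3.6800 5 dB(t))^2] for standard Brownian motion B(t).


By Ito isometry: E[(int f dB)^2] = int f^2 dt
= 5^2 * 3.6800
= 25 * 3.6800 = 92.0000

92.0000


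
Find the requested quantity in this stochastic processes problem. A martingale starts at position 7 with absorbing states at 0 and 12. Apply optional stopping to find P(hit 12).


By optional stopping theorem: E(M at tau) = M(0) = 7
P(hit 12)*12 + P(hit 0)*0 = 7
P(hit 12) = (7 - 0)/(12 - 0) = 7/12 = 0.5833

0.5833


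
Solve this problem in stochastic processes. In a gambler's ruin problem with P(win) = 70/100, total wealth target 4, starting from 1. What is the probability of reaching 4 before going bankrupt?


Gambler's ruin formula:
r = q/p = 0.3000/0.7000 = 0.4286
P(win) = (1 - r^i)/(1 - r^N)
= (1 - 0.4286^1)/(1 - 0.4286^4)
= 0.5914

0.5914


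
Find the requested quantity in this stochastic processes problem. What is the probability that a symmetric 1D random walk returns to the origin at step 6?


P(S(6) = 0) = C(6,3) / 4^3
= 20 / 64
= 0.3125

0.3125


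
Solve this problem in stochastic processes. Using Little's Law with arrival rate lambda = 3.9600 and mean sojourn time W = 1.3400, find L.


Little's Law: L = lambda * W
= 3.9600 * 1.3400
= 5.3064

5.3064


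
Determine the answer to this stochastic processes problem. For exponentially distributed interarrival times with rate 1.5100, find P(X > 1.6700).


P(X > t) = exp(-lambda * t)
= exp(-1.5100 * 1.6700)
= exp(-2.5217) = 0.0803

0.0803


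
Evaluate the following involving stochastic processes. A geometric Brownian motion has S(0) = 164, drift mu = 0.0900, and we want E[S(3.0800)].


E[S(t)] = S(0) * exp(mu * t)
= 164 * exp(0.0900 * 3.0800)
= 164 * 1.3194
= 216.3866

216.3866
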